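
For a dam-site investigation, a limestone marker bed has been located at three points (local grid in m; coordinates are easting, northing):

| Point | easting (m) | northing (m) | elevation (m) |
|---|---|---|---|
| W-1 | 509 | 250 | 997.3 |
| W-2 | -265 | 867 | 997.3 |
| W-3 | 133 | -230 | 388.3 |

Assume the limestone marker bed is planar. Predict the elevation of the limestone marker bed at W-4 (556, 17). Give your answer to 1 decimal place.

844.6 m

Two edge vectors: W-1→W-2 = (-774, 617, 0), W-1→W-3 = (-376, -480, -609).
Normal n = (W-1→W-2) × (W-1→W-3) = (-375753, -471366, 603512).
So ∂z/∂easting = −n_x/n_z = 0.62261 and ∂z/∂northing = −n_y/n_z = 0.78104.
Intercept c from W-1: 997.3 − 316.91 − 195.26 = 485.13.
At (556, 17): z = 346.2 + 13.3 + 485.13 = 844.6 m.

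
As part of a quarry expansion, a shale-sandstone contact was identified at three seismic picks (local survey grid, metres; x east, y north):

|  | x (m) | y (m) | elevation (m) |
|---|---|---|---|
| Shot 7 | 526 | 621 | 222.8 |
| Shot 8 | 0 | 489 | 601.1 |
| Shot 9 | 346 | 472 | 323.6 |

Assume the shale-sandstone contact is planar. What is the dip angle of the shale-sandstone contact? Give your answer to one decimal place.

Two edge vectors: Shot 7→Shot 8 = (-526, -132, 378.3), Shot 7→Shot 9 = (-180, -149, 100.8).
Normal n = (Shot 7→Shot 8) × (Shot 7→Shot 9) = (43061.1, -15073.2, 54614).
So ∂z/∂x = −n_x/n_z = −0.78846 and ∂z/∂y = −n_y/n_z = 0.27600.
Gradient magnitude |∇z| = √(a² + b²) = √(0.62167 + 0.07617) = 0.83537.
True dip = arctan(0.83537) = 39.9°, dipping toward ESE (azimuth ≈ 109°).

39.9°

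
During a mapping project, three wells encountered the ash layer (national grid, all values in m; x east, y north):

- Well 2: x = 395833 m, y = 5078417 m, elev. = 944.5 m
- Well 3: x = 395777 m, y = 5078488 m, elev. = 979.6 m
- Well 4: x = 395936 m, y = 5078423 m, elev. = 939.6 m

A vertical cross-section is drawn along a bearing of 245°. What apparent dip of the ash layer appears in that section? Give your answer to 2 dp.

Let the plane be z = a·x + b·y + c.
Well 3−Well 2: −56a + 71b = 35.1;  Well 4−Well 2: 103a + 6b = −4.9.
Solving gives a = −0.07302, b = 0.43678.
Unit vector along 245° is (sin 245°, cos 245°) = (-0.9063, -0.4226).
Slope in that direction = a·(-0.9063) + b·(-0.4226) = −0.11841.
Apparent dip = arctan|0.11841| = 6.75° (true dip is 23.9°, so apparent ≤ true as expected).

6.75°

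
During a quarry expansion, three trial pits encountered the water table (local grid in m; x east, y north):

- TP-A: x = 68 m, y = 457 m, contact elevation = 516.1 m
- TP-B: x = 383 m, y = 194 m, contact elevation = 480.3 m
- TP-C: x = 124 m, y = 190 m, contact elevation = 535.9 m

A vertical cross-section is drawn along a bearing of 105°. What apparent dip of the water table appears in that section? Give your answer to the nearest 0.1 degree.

Let the plane be z = a·x + b·y + c.
TP-B−TP-A: 315a − 263b = −35.8;  TP-C−TP-A: 56a − 267b = 19.8.
Solving gives a = −0.21284, b = −0.11880.
Unit vector along 105° is (sin 105°, cos 105°) = (0.9659, -0.2588).
Slope in that direction = a·(0.9659) + b·(-0.2588) = −0.17484.
Apparent dip = arctan|0.17484| = 9.9° (true dip is 13.7°, so apparent ≤ true as expected).

9.9°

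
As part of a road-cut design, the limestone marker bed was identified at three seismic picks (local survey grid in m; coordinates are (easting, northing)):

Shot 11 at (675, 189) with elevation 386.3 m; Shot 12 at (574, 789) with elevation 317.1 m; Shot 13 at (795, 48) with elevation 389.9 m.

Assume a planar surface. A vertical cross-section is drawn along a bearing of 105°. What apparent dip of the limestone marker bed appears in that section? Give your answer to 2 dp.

Let the plane be z = a·E + b·N + c.
Shot 12−Shot 11: −101a + 600b = −69.2;  Shot 13−Shot 11: 120a − 141b = 3.6.
Solving gives a = −0.13153, b = −0.13747.
Unit vector along 105° is (sin 105°, cos 105°) = (0.9659, -0.2588).
Slope in that direction = a·(0.9659) + b·(-0.2588) = −0.09147.
Apparent dip = arctan|0.09147| = 5.23° (true dip is 10.8°, so apparent ≤ true as expected).

5.23°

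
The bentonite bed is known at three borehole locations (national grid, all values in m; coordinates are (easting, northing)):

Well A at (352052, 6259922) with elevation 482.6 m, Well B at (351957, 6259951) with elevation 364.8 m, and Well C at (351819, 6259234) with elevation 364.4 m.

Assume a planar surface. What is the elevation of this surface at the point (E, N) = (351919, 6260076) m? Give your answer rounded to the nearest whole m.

Let the plane be z = a·E + b·N + c.
Well B−Well A: −95a + 29b = −117.8;  Well C−Well A: −233a − 688b = −118.2.
Solving gives a = 1.17134934, b = −0.22489011.
Then c = 482.6 − a·352052 − b·6259922 = 995901.27.
At (351919, 6260076): z = 412220.1 − 1407829.2 + 995901.27 = 292.2 m.

292 m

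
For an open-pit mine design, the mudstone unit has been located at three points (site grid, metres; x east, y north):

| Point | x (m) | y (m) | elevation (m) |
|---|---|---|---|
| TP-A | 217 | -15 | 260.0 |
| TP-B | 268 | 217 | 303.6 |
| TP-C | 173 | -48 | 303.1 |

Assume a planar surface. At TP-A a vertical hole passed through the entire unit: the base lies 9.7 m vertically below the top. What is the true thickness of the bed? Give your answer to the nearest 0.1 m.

Let the plane be z = a·x + b·y + c.
TP-B−TP-A: 51a + 232b = 43.6;  TP-C−TP-A: −44a − 33b = 43.1.
Solving gives a = −1.34170, b = 0.48287.
|∇z| = √(a²+b²) = 1.42595, so dip δ = arctan(1.42595) = 54.96°.
True thickness = vertical thickness × cos δ = 9.7 × cos 54.96° = 5.6 m.

5.6 m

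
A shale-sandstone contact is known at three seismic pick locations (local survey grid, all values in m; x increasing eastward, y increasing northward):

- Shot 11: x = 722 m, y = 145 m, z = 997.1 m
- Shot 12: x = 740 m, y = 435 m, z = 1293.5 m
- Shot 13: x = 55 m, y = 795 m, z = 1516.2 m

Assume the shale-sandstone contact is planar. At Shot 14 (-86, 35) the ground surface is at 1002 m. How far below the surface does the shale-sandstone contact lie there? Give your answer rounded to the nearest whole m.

Two edge vectors: Shot 11→Shot 12 = (18, 290, 296.4), Shot 11→Shot 13 = (-667, 650, 519.1).
Normal n = (Shot 11→Shot 12) × (Shot 11→Shot 13) = (-42121, -207042.6, 205130).
So ∂z/∂x = −n_x/n_z = 0.20534 and ∂z/∂y = −n_y/n_z = 1.00932.
Intercept c from Shot 11: 997.1 − 148.25 − 146.35 = 702.49.
At (-86, 35): z_contact = −17.7 + 35.3 + 702.49 = 720.2 m.
Depth below ground = 1002 − 720.2 = 282 m.

282 m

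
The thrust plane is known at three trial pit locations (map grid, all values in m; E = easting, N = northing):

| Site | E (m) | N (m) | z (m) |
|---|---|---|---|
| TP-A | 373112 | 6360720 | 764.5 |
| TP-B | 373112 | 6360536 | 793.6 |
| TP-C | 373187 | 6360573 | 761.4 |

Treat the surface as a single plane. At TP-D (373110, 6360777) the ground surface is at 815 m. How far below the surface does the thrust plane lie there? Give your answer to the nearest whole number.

Let the plane be z = a·E + b·N + c.
TP-B−TP-A: 0a − 184b = 29.1;  TP-C−TP-A: 75a − 147b = −3.1.
Solving gives a = −0.35131159, b = −0.15815217.
Then c = 764.5 − a·373112 − b·6360720 = 1137804.77.
At (373110, 6360777): z_contact = −131077.9 − 1005970.7 + 1137804.77 = 756.2 m.
Depth below ground = 815 − 756.2 = 59 m.

59 m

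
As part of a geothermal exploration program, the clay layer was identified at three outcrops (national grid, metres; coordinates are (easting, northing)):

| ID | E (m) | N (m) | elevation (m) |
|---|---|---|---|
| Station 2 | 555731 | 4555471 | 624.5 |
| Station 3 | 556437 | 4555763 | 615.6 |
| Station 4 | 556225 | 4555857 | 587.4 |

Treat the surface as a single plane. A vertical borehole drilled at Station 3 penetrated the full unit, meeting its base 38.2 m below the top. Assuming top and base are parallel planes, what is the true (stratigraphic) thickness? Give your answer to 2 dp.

37.60 m

Two edge vectors: Station 2→Station 3 = (706, 292, -8.9), Station 2→Station 4 = (494, 386, -37.1).
Normal n = (Station 2→Station 3) × (Station 2→Station 4) = (-7397.8, 21796, 128268).
So ∂z/∂E = −n_x/n_z = 0.05767 and ∂z/∂N = −n_y/n_z = −0.16993.
|∇z| = √(a²+b²) = 0.17945, so dip δ = arctan(0.17945) = 10.17°.
True thickness = vertical thickness × cos δ = 38.2 × cos 10.17° = 37.60 m.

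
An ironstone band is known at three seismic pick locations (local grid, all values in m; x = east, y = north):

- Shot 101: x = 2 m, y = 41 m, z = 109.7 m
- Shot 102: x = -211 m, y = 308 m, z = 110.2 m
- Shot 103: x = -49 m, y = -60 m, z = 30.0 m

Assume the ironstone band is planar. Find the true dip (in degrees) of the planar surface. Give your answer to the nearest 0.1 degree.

Two edge vectors: Shot 101→Shot 102 = (-213, 267, 0.5), Shot 101→Shot 103 = (-51, -101, -79.7).
Normal n = (Shot 101→Shot 102) × (Shot 101→Shot 103) = (-21229.4, -17001.6, 35130).
So ∂z/∂x = −n_x/n_z = 0.60431 and ∂z/∂y = −n_y/n_z = 0.48396.
Gradient magnitude |∇z| = √(a² + b²) = √(0.36519 + 0.23422) = 0.77422.
True dip = arctan(0.77422) = 37.7°, dipping toward SW (azimuth ≈ 231°).

37.7°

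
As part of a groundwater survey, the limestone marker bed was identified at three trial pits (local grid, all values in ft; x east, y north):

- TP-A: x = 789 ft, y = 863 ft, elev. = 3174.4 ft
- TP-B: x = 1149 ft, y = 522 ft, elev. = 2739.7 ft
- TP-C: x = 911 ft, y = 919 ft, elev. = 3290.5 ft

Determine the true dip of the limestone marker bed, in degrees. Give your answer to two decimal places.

57.26°

Two edge vectors: TP-A→TP-B = (360, -341, -434.7), TP-A→TP-C = (122, 56, 116.1).
Normal n = (TP-A→TP-B) × (TP-A→TP-C) = (-15246.9, -94829.4, 61762).
So ∂z/∂x = −n_x/n_z = 0.24687 and ∂z/∂y = −n_y/n_z = 1.53540.
Gradient magnitude |∇z| = √(a² + b²) = √(0.06094 + 2.35745) = 1.55512.
True dip = arctan(1.55512) = 57.26°, dipping toward S (azimuth ≈ 189°).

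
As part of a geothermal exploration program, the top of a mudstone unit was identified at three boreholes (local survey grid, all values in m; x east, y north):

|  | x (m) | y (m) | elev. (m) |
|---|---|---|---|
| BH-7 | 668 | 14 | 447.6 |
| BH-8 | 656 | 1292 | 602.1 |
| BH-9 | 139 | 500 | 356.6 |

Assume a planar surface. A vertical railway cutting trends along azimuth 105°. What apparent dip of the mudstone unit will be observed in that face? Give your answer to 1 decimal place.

Let the plane be z = a·x + b·y + c.
BH-8−BH-7: −12a + 1278b = 154.5;  BH-9−BH-7: −529a + 486b = −91.
Solving gives a = 0.28555, b = 0.12357.
Unit vector along 105° is (sin 105°, cos 105°) = (0.9659, -0.2588).
Slope in that direction = a·(0.9659) + b·(-0.2588) = 0.24384.
Apparent dip = arctan|0.24384| = 13.7° (true dip is 17.3°, so apparent ≤ true as expected).

13.7°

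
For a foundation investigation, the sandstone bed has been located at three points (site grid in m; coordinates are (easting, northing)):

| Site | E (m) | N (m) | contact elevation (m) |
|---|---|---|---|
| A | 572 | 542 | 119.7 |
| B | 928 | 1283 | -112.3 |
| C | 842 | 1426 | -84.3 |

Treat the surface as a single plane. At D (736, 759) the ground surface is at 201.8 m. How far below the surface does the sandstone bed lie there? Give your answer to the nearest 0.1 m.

Two edge vectors: A→B = (356, 741, -232), A→C = (270, 884, -204).
Normal n = (A→B) × (A→C) = (53924, 9984, 114634).
So ∂z/∂E = −n_x/n_z = −0.470401 and ∂z/∂N = −n_y/n_z = −0.087095.
Intercept c from A: 119.7 + 269.07 + 47.21 = 435.97.
At (736, 759): z_contact = −346.22 − 66.10 + 435.97 = 23.65 m.
Depth below ground = 201.8 − 23.65 = 178.1 m.

178.1 m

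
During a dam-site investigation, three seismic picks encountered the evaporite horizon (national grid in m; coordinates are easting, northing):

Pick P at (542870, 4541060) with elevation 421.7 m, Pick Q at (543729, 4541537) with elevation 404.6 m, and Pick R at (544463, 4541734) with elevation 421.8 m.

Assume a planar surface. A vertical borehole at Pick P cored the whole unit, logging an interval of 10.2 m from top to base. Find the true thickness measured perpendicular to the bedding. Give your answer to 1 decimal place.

10.1 m

Two edge vectors: Pick P→Pick Q = (859, 477, -17.1), Pick P→Pick R = (1593, 674, 0.1).
Normal n = (Pick P→Pick Q) × (Pick P→Pick R) = (11573.1, -27326.2, -180895).
So ∂z/∂easting = −n_x/n_z = 0.06398 and ∂z/∂northing = −n_y/n_z = −0.15106.
|∇z| = √(a²+b²) = 0.16405, so dip δ = arctan(0.16405) = 9.32°.
True thickness = vertical thickness × cos δ = 10.2 × cos 9.32° = 10.1 m.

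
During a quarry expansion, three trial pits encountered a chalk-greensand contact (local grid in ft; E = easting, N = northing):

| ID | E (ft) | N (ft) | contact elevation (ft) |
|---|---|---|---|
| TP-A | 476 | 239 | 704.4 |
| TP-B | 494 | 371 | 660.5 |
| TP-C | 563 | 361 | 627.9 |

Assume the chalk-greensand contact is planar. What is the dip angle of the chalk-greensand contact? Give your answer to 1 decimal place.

29.9°

Let the plane be z = a·E + b·N + c.
TP-B−TP-A: 18a + 132b = −43.9;  TP-C−TP-A: 87a + 122b = −76.5.
Solving gives a = −0.51057, b = −0.26295.
Gradient magnitude |∇z| = √(a² + b²) = √(0.26068 + 0.06914) = 0.57431.
True dip = arctan(0.57431) = 29.9°, dipping toward ENE (azimuth ≈ 063°).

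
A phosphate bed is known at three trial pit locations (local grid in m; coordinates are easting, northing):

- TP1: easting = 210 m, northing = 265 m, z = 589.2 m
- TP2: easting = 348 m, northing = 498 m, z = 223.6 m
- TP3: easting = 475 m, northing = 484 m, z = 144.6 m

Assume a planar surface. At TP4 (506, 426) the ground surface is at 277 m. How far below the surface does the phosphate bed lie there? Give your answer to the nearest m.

90 m

Two edge vectors: TP1→TP2 = (138, 233, -365.6), TP1→TP3 = (265, 219, -444.6).
Normal n = (TP1→TP2) × (TP1→TP3) = (-23525.4, -35529.2, -31523).
So ∂z/∂easting = −n_x/n_z = −0.74629 and ∂z/∂northing = −n_y/n_z = −1.12709.
Intercept c from TP1: 589.2 + 156.72 + 298.68 = 1044.60.
At (506, 426): z_contact = −377.6 − 480.1 + 1044.60 = 186.8 m.
Depth below ground = 277 − 186.8 = 90 m.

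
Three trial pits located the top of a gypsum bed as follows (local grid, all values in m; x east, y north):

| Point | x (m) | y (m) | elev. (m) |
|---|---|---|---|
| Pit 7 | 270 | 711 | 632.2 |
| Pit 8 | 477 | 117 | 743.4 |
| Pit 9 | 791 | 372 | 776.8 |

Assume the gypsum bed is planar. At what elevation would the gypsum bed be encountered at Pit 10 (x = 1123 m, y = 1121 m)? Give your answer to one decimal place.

Two edge vectors: Pit 7→Pit 8 = (207, -594, 111.2), Pit 7→Pit 9 = (521, -339, 144.6).
Normal n = (Pit 7→Pit 8) × (Pit 7→Pit 9) = (-48195.6, 28003, 239301).
So ∂z/∂x = −n_x/n_z = 0.201402 and ∂z/∂y = −n_y/n_z = −0.117020.
Intercept c from Pit 7: 632.2 − 54.38 + 83.20 = 661.02.
At (1123, 1121): z = 226.2 − 131.2 + 661.02 = 756.0 m.

756.0 m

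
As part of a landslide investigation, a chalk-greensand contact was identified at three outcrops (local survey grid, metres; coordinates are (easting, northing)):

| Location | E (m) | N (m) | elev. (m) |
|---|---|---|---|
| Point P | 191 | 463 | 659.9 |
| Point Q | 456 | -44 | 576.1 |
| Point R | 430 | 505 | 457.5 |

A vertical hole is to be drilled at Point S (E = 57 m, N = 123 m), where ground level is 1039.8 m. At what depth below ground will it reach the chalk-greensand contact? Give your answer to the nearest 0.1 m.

186.0 m

Two edge vectors: Point P→Point Q = (265, -507, -83.8), Point P→Point R = (239, 42, -202.4).
Normal n = (Point P→Point Q) × (Point P→Point R) = (106136.4, 33607.8, 132303).
So ∂z/∂E = −n_x/n_z = −0.80222 and ∂z/∂N = −n_y/n_z = −0.25402.
Intercept c from Point P: 659.9 + 153.22 + 117.61 = 930.74.
At (57, 123): z_contact = −45.73 − 31.24 + 930.74 = 853.77 m.
Depth below ground = 1039.8 − 853.77 = 186.0 m.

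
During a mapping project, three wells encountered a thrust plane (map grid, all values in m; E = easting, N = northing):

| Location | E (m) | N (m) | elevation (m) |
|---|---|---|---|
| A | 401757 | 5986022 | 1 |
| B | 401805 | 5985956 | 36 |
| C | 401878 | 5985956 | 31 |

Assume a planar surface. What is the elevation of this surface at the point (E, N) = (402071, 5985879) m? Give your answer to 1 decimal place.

Two edge vectors: A→B = (48, -66, 35), A→C = (121, -66, 30).
Normal n = (A→B) × (A→C) = (330, 2795, 4818).
So ∂z/∂E = −n_x/n_z = −0.068493151 and ∂z/∂N = −n_y/n_z = −0.580116231.
Intercept c from A: 1 + 27517.60 + 3472588.52 = 3500107.12.
At (402071, 5985879): z = −27539.1 − 3472505.6 + 3500107.12 = 62.4 m.

62.4 m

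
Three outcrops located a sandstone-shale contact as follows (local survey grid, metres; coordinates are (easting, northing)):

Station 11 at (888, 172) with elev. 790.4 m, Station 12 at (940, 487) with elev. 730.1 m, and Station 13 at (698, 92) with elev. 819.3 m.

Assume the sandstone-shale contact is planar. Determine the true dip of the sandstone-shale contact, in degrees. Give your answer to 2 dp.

Two edge vectors: Station 11→Station 12 = (52, 315, -60.3), Station 11→Station 13 = (-190, -80, 28.9).
Normal n = (Station 11→Station 12) × (Station 11→Station 13) = (4279.5, 9954.2, 55690).
So ∂z/∂E = −n_x/n_z = −0.07685 and ∂z/∂N = −n_y/n_z = −0.17874.
Gradient magnitude |∇z| = √(a² + b²) = √(0.00591 + 0.03195) = 0.19456.
True dip = arctan(0.19456) = 11.01°, dipping toward NNE (azimuth ≈ 023°).

11.01°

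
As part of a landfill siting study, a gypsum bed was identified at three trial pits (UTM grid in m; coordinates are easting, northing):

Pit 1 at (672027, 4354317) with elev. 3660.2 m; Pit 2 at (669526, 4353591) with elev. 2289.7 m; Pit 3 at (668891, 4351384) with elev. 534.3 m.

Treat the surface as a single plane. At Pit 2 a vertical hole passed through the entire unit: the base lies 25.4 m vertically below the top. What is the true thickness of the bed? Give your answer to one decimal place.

20.1 m

Let the plane be z = a·easting + b·northing + c.
Pit 2−Pit 1: −2501a − 726b = −1370.5;  Pit 3−Pit 1: −3136a − 2933b = −3125.9.
Solving gives a = 0.34599, b = 0.69583.
|∇z| = √(a²+b²) = 0.77710, so dip δ = arctan(0.77710) = 37.85°.
True thickness = vertical thickness × cos δ = 25.4 × cos 37.85° = 20.1 m.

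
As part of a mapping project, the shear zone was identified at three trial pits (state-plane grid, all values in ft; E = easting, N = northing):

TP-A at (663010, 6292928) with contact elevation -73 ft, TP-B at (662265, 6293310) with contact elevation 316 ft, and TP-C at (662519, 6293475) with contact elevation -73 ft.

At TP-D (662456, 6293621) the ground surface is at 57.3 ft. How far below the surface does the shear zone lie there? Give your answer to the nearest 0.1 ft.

Two edge vectors: TP-A→TP-B = (-745, 382, 389), TP-A→TP-C = (-491, 547, 0).
Normal n = (TP-A→TP-B) × (TP-A→TP-C) = (-212783, -190999, -219953).
So ∂z/∂E = −n_x/n_z = −0.967402127 and ∂z/∂N = −n_y/n_z = −0.868362787.
Intercept c from TP-A: -73 + 641397.28 + 5464544.49 = 6105868.78.
At (662456, 6293621): z_contact = −640861.34 − 5465146.27 + 6105868.78 = -138.83 ft.
Depth below ground = 57.3 − (-138.83) = 196.1 ft.

196.1 ft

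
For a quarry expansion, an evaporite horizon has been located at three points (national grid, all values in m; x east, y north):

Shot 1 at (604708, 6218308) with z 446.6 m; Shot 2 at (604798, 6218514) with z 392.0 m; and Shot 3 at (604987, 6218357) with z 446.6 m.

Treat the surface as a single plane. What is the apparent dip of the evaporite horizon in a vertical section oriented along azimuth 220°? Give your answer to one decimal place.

10.6°

Let the plane be z = a·x + b·y + c.
Shot 2−Shot 1: 90a + 206b = −54.6;  Shot 3−Shot 1: 279a + 49b = 0.
Solving gives a = 0.05042, b = −0.28708.
Unit vector along 220° is (sin 220°, cos 220°) = (-0.6428, -0.7660).
Slope in that direction = a·(-0.6428) + b·(-0.7660) = 0.18750.
Apparent dip = arctan|0.18750| = 10.6° (true dip is 16.2°, so apparent ≤ true as expected).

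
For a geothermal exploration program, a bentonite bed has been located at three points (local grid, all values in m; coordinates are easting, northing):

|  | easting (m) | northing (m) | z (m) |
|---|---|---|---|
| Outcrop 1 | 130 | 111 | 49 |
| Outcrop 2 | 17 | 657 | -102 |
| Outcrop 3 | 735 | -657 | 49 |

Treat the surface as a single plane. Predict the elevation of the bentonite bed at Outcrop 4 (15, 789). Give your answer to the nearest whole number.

Two edge vectors: Outcrop 1→Outcrop 2 = (-113, 546, -151), Outcrop 1→Outcrop 3 = (605, -768, 0).
Normal n = (Outcrop 1→Outcrop 2) × (Outcrop 1→Outcrop 3) = (-115968, -91355, -243546).
So ∂z/∂easting = −n_x/n_z = −0.47616 and ∂z/∂northing = −n_y/n_z = −0.37510.
Intercept c from Outcrop 1: 49 + 61.90 + 41.64 = 152.54.
At (15, 789): z = −7.1 − 296.0 + 152.54 = -150.6 m.

-151 m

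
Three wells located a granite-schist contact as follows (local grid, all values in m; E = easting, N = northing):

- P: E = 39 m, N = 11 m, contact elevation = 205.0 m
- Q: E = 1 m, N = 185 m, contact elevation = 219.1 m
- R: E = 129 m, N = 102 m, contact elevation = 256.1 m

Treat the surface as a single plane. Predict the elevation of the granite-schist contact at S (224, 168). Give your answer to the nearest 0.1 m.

Two edge vectors: P→Q = (-38, 174, 14.1), P→R = (90, 91, 51.1).
Normal n = (P→Q) × (P→R) = (7608.3, 3210.8, -19118).
So ∂z/∂E = −n_x/n_z = 0.39797 and ∂z/∂N = −n_y/n_z = 0.16795.
Intercept c from P: 205 − 15.52 − 1.85 = 187.63.
At (224, 168): z = 89.1 + 28.2 + 187.63 = 305.0 m.

305.0 m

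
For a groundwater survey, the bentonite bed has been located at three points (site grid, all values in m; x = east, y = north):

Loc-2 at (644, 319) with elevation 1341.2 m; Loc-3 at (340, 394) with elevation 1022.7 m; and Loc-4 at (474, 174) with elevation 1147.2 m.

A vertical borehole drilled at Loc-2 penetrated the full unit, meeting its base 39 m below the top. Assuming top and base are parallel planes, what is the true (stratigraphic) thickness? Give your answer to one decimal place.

Let the plane be z = a·x + b·y + c.
Loc-3−Loc-2: −304a + 75b = −318.5;  Loc-4−Loc-2: −170a − 145b = −194.
Solving gives a = 1.06867, b = 0.08501.
|∇z| = √(a²+b²) = 1.07205, so dip δ = arctan(1.07205) = 46.99°.
True thickness = vertical thickness × cos δ = 39 × cos 46.99° = 26.6 m.

26.6 m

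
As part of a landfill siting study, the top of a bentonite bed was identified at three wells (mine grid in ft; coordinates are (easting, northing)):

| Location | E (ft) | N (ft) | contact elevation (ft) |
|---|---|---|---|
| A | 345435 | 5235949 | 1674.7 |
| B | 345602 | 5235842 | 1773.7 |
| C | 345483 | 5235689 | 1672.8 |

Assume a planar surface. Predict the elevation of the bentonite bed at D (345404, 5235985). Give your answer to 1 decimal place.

Let the plane be z = a·E + b·N + c.
B−A: 167a − 107b = 99;  C−A: 48a − 260b = −1.9.
Solving gives a = 0.677653850, b = 0.132413018.
Then c = 1674.7 − a·345435 − b·5235949 = −925718.47.
At (345404, 5235985): z = 234064.4 + 693312.6 − 925718.47 = 1658.5 ft.

1658.5 ft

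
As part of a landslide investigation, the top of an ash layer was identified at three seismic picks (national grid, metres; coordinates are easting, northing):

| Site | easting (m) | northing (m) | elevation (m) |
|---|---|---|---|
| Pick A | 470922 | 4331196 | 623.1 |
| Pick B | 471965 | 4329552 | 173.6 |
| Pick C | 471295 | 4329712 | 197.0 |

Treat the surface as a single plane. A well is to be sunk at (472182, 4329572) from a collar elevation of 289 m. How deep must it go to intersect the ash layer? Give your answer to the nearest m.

102 m

Let the plane be z = a·easting + b·northing + c.
Pick B−Pick A: 1043a − 1644b = −449.5;  Pick C−Pick A: 373a − 1484b = −426.1.
Solving gives a = 0.03579114, b = 0.29612540.
Then c = 623.1 − a·470922 − b·4331196 = −1298808.89.
At (472182, 4329572): z_contact = 16899.9 + 1282096.2 − 1298808.89 = 187.3 m.
Depth below ground = 289 − 187.3 = 102 m.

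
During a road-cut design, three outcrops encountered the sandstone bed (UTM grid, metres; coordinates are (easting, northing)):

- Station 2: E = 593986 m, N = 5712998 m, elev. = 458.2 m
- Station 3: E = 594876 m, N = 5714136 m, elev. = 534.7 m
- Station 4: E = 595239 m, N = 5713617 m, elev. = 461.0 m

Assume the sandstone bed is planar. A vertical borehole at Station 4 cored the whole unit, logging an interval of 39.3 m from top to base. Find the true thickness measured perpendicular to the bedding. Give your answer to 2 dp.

39.03 m

Two edge vectors: Station 2→Station 3 = (890, 1138, 76.5), Station 2→Station 4 = (1253, 619, 2.8).
Normal n = (Station 2→Station 3) × (Station 2→Station 4) = (-44167.1, 93362.5, -875004).
So ∂z/∂E = −n_x/n_z = −0.05048 and ∂z/∂N = −n_y/n_z = 0.10670.
|∇z| = √(a²+b²) = 0.11804, so dip δ = arctan(0.11804) = 6.73°.
True thickness = vertical thickness × cos δ = 39.3 × cos 6.73° = 39.03 m.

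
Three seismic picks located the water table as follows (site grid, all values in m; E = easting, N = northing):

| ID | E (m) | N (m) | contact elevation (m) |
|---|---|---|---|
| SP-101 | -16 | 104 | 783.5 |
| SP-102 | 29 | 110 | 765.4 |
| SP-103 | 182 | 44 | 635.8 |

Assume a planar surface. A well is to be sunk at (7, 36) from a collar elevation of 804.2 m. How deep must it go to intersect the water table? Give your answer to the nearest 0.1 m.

85.9 m

Let the plane be z = a·E + b·N + c.
SP-102−SP-101: 45a + 6b = −18.1;  SP-103−SP-101: 198a − 60b = −147.7.
Solving gives a = −0.50725, b = 0.78773.
Then c = 783.5 − a·-16 − b·104 = 693.46.
At (7, 36): z_contact = −3.55 + 28.36 + 693.46 = 718.27 m.
Depth below ground = 804.2 − 718.27 = 85.9 m.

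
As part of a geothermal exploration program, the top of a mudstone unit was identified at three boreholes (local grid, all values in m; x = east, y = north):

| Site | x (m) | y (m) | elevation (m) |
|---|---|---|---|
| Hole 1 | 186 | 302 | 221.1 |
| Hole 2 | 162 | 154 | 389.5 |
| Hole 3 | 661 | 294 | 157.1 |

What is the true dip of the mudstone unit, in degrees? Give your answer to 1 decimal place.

Let the plane be z = a·x + b·y + c.
Hole 2−Hole 1: −24a − 148b = 168.4;  Hole 3−Hole 1: 475a − 8b = −64.
Solving gives a = −0.15348, b = −1.11295.
Gradient magnitude |∇z| = √(a² + b²) = √(0.02356 + 1.23866) = 1.12348.
True dip = arctan(1.12348) = 48.3°, dipping toward N (azimuth ≈ 008°).

48.3°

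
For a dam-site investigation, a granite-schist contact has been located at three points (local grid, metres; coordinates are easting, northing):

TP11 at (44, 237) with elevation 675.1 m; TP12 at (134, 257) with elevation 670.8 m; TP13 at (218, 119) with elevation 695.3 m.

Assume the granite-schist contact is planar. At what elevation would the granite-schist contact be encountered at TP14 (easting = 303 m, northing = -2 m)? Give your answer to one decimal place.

716.7 m

Two edge vectors: TP11→TP12 = (90, 20, -4.3), TP11→TP13 = (174, -118, 20.2).
Normal n = (TP11→TP12) × (TP11→TP13) = (-103.4, -2566.2, -14100).
So ∂z/∂easting = −n_x/n_z = −0.00733 and ∂z/∂northing = −n_y/n_z = −0.18200.
Intercept c from TP11: 675.1 + 0.32 + 43.13 = 718.56.
At (303, -2): z = −2.2 + 0.4 + 718.56 = 716.7 m.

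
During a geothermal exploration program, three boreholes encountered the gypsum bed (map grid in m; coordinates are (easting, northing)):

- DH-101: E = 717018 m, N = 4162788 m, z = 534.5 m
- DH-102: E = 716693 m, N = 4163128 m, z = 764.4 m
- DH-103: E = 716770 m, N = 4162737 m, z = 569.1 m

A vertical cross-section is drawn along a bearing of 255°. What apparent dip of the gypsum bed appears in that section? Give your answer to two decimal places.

Let the plane be z = a·E + b·N + c.
DH-102−DH-101: −325a + 340b = 229.9;  DH-103−DH-101: −248a − 51b = 34.6.
Solving gives a = −0.23281, b = 0.45364.
Unit vector along 255° is (sin 255°, cos 255°) = (-0.9659, -0.2588).
Slope in that direction = a·(-0.9659) + b·(-0.2588) = 0.10746.
Apparent dip = arctan|0.10746| = 6.13° (true dip is 27.0°, so apparent ≤ true as expected).

6.13°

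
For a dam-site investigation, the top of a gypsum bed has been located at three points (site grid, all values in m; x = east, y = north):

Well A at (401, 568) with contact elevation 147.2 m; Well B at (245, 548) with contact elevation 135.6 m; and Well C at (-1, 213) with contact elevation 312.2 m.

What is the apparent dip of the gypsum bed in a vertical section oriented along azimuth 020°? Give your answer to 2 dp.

Let the plane be z = a·x + b·y + c.
Well B−Well A: −156a − 20b = −11.6;  Well C−Well A: −402a − 355b = 165.
Solving gives a = 0.15670, b = −0.64223.
Unit vector along 020° is (sin 20°, cos 20°) = (0.3420, 0.9397).
Slope in that direction = a·(0.3420) + b·(0.9397) = −0.54991.
Apparent dip = arctan|0.54991| = 28.81° (true dip is 33.5°, so apparent ≤ true as expected).

28.81°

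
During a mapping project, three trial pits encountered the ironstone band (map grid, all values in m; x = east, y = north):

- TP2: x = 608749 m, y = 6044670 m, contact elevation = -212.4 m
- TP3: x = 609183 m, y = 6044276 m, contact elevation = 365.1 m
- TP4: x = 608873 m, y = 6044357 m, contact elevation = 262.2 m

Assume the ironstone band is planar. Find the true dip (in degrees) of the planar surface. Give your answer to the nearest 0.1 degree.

Let the plane be z = a·x + b·y + c.
TP3−TP2: 434a − 394b = 577.5;  TP4−TP2: 124a − 313b = 474.6.
Solving gives a = −0.07168, b = −1.54469.
Gradient magnitude |∇z| = √(a² + b²) = √(0.00514 + 2.38607) = 1.54635.
True dip = arctan(1.54635) = 57.1°, dipping toward N (azimuth ≈ 003°).

57.1°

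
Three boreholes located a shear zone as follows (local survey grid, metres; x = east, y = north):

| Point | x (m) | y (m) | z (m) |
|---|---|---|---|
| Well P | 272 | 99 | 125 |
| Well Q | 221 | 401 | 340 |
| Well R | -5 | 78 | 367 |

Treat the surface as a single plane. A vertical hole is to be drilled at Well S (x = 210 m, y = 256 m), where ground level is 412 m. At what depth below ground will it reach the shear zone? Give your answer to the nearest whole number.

Let the plane be z = a·x + b·y + c.
Well Q−Well P: −51a + 302b = 215;  Well R−Well P: −277a − 21b = 242.
Solving gives a = −0.91589, b = 0.55725.
Then c = 125 − a·272 − b·99 = 318.96.
At (210, 256): z_contact = −192.3 + 142.7 + 318.96 = 269.3 m.
Depth below ground = 412 − 269.3 = 143 m.

143 m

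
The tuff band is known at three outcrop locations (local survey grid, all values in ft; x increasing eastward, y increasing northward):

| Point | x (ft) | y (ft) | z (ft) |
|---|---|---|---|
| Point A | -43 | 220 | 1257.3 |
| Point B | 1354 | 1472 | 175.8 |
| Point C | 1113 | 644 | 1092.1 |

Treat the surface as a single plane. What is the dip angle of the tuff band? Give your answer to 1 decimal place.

50.8°

Two edge vectors: Point A→Point B = (1397, 1252, -1081.5), Point A→Point C = (1156, 424, -165.2).
Normal n = (Point A→Point B) × (Point A→Point C) = (251725.6, -1019429.6, -854984).
So ∂z/∂x = −n_x/n_z = 0.29442 and ∂z/∂y = −n_y/n_z = −1.19234.
Gradient magnitude |∇z| = √(a² + b²) = √(0.08668 + 1.42167) = 1.22815.
True dip = arctan(1.22815) = 50.8°, dipping toward NNW (azimuth ≈ 346°).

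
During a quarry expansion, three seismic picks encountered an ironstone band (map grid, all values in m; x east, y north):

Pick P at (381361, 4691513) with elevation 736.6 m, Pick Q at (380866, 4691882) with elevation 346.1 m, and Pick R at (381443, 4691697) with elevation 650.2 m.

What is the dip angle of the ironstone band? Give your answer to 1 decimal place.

34.9°

Let the plane be z = a·x + b·y + c.
Pick Q−Pick P: −495a + 369b = −390.5;  Pick R−Pick P: 82a + 184b = −86.4.
Solving gives a = 0.32941, b = −0.61637.
Gradient magnitude |∇z| = √(a² + b²) = √(0.10851 + 0.37991) = 0.69887.
True dip = arctan(0.69887) = 34.9°, dipping toward NNW (azimuth ≈ 332°).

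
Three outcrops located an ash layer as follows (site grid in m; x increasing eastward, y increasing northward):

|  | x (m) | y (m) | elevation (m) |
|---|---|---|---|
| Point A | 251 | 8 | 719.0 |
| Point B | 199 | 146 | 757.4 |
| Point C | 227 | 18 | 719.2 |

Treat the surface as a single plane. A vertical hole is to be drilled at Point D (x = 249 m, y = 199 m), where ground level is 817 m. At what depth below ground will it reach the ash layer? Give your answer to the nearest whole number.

36 m

Two edge vectors: Point A→Point B = (-52, 138, 38.4), Point A→Point C = (-24, 10, 0.2).
Normal n = (Point A→Point B) × (Point A→Point C) = (-356.4, -911.2, 2792).
So ∂z/∂x = −n_x/n_z = 0.12765 and ∂z/∂y = −n_y/n_z = 0.32636.
Intercept c from Point A: 719 − 32.04 − 2.61 = 684.35.
At (249, 199): z_contact = 31.8 + 64.9 + 684.35 = 781.1 m.
Depth below ground = 817 − 781.1 = 36 m.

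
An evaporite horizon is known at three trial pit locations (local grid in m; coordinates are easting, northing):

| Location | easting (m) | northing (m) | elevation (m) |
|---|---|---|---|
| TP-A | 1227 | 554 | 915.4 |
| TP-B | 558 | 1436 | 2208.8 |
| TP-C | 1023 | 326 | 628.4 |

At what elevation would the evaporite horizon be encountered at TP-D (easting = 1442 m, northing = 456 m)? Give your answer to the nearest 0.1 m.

754.0 m

Let the plane be z = a·easting + b·northing + c.
TP-B−TP-A: −669a + 882b = 1293.4;  TP-C−TP-A: −204a − 228b = −287.
Solving gives a = −0.125613, b = 1.371162.
Then c = 915.4 − a·1227 − b·554 = 309.90.
At (1442, 456): z = −181.1 + 625.2 + 309.90 = 754.0 m.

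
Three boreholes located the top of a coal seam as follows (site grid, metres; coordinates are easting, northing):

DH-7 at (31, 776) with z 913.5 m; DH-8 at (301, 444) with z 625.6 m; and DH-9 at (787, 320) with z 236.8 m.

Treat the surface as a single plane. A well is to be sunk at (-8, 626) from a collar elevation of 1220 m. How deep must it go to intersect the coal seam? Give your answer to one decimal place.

319.0 m

Two edge vectors: DH-7→DH-8 = (270, -332, -287.9), DH-7→DH-9 = (756, -456, -676.7).
Normal n = (DH-7→DH-8) × (DH-7→DH-9) = (93382, -34943.4, 127872).
So ∂z/∂easting = −n_x/n_z = −0.73028 and ∂z/∂northing = −n_y/n_z = 0.27327.
Intercept c from DH-7: 913.5 + 22.64 − 212.06 = 724.08.
At (-8, 626): z_contact = 5.84 + 171.07 + 724.08 = 900.99 m.
Depth below ground = 1220 − 900.99 = 319.0 m.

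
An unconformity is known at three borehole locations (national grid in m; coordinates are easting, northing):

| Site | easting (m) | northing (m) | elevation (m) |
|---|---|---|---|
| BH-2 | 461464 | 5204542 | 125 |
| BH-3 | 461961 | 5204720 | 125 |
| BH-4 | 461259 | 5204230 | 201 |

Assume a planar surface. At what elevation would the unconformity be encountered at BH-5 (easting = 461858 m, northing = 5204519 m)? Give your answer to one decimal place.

177.3 m

Two edge vectors: BH-2→BH-3 = (497, 178, 0), BH-2→BH-4 = (-205, -312, 76).
Normal n = (BH-2→BH-3) × (BH-2→BH-4) = (13528, -37772, -118574).
So ∂z/∂easting = −n_x/n_z = 0.114089092 and ∂z/∂northing = −n_y/n_z = −0.318552128.
Intercept c from BH-2: 125 − 52648.01 + 1657917.93 = 1605394.92.
At (461858, 5204519): z = 52693.0 − 1657910.6 + 1605394.92 = 177.3 m.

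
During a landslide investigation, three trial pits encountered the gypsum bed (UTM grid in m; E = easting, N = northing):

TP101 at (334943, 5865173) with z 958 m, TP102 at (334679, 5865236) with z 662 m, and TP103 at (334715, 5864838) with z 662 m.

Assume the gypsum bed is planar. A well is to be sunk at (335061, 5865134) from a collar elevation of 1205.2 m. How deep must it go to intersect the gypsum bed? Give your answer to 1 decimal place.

Two edge vectors: TP101→TP102 = (-264, 63, -296), TP101→TP103 = (-228, -335, -296).
Normal n = (TP101→TP102) × (TP101→TP103) = (-117808, -10656, 102804).
So ∂z/∂E = −n_x/n_z = 1.145947628 and ∂z/∂N = −n_y/n_z = 0.103653554.
Intercept c from TP101: 958 − 383827.14 − 607946.03 = −990815.16.
At (335061, 5865134): z_contact = 383962.36 + 607941.99 − 990815.16 = 1089.18 m.
Depth below ground = 1205.2 − 1089.18 = 116.0 m.

116.0 m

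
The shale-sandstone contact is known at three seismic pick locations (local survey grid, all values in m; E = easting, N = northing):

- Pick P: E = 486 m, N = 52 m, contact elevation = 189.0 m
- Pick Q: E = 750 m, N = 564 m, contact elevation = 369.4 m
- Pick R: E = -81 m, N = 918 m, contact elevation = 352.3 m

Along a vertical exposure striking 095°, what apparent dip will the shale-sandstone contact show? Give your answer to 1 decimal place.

Two edge vectors: Pick P→Pick Q = (264, 512, 180.4), Pick P→Pick R = (-567, 866, 163.3).
Normal n = (Pick P→Pick Q) × (Pick P→Pick R) = (-72616.8, -145398, 518928).
So ∂z/∂E = −n_x/n_z = 0.13994 and ∂z/∂N = −n_y/n_z = 0.28019.
Unit vector along 095° is (sin 95°, cos 95°) = (0.9962, -0.0872).
Slope in that direction = a·(0.9962) + b·(-0.0872) = 0.11498.
Apparent dip = arctan|0.11498| = 6.6° (true dip is 17.4°, so apparent ≤ true as expected).

6.6°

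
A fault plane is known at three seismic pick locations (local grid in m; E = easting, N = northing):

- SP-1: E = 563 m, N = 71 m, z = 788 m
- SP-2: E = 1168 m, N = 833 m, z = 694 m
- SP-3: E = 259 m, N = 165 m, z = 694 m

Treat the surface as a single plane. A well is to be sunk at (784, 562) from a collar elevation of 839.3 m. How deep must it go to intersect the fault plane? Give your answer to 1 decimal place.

Two edge vectors: SP-1→SP-2 = (605, 762, -94), SP-1→SP-3 = (-304, 94, -94).
Normal n = (SP-1→SP-2) × (SP-1→SP-3) = (-62792, 85446, 288518).
So ∂z/∂E = −n_x/n_z = 0.217636 and ∂z/∂N = −n_y/n_z = −0.296155.
Intercept c from SP-1: 788 − 122.53 + 21.03 = 686.50.
At (784, 562): z_contact = 170.63 − 166.44 + 686.50 = 690.69 m.
Depth below ground = 839.3 − 690.69 = 148.6 m.

148.6 m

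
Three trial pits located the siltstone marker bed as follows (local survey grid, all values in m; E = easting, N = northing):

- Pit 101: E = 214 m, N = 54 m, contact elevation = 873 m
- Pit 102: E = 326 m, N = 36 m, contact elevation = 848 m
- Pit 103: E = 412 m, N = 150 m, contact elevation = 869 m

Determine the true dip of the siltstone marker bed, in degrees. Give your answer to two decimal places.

19.74°

Two edge vectors: Pit 101→Pit 102 = (112, -18, -25), Pit 101→Pit 103 = (198, 96, -4).
Normal n = (Pit 101→Pit 102) × (Pit 101→Pit 103) = (2472, -4502, 14316).
So ∂z/∂E = −n_x/n_z = −0.17267 and ∂z/∂N = −n_y/n_z = 0.31447.
Gradient magnitude |∇z| = √(a² + b²) = √(0.02982 + 0.09889) = 0.35876.
True dip = arctan(0.35876) = 19.74°, dipping toward SSE (azimuth ≈ 151°).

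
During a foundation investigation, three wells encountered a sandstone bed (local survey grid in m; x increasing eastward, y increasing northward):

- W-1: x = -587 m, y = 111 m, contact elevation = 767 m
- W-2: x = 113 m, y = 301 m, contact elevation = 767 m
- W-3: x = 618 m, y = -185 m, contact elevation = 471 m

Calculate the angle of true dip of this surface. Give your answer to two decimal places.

26.21°

Two edge vectors: W-1→W-2 = (700, 190, 0), W-1→W-3 = (1205, -296, -296).
Normal n = (W-1→W-2) × (W-1→W-3) = (-56240, 207200, -436150).
So ∂z/∂x = −n_x/n_z = −0.12895 and ∂z/∂y = −n_y/n_z = 0.47507.
Gradient magnitude |∇z| = √(a² + b²) = √(0.01663 + 0.22569) = 0.49225.
True dip = arctan(0.49225) = 26.21°, dipping toward SSE (azimuth ≈ 165°).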